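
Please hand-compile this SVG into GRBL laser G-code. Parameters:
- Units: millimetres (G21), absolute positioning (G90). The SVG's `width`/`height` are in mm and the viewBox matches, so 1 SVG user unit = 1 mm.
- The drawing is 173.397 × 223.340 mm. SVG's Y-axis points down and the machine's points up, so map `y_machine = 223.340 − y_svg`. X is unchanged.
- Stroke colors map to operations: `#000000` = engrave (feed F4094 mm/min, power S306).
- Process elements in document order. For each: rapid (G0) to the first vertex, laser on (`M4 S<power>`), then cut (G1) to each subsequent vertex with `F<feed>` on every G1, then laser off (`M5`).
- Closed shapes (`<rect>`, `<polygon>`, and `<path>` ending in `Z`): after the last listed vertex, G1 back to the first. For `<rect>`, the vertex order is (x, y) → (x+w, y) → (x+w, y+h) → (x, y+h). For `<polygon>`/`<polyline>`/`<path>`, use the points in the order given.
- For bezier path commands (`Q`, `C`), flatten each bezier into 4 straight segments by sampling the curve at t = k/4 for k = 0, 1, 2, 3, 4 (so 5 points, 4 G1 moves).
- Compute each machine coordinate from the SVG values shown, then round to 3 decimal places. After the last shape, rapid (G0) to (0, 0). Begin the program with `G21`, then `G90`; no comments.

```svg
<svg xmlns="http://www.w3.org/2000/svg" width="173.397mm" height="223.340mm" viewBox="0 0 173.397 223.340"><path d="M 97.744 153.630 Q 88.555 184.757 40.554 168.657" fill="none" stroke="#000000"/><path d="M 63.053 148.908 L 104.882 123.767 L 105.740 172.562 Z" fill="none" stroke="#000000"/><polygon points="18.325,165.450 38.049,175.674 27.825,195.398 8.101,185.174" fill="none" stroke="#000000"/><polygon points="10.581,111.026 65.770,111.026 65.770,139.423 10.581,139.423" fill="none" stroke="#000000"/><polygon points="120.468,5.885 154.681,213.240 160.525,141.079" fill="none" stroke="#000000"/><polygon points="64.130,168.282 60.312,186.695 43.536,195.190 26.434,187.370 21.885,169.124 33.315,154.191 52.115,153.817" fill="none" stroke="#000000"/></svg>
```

1 u = 1 mm; y_m = 223.340 − y.

[1] `<path>` quadratic bezier, #000000→engrave S306 F4094: (97.744,69.710) → (90.724,57.098) → (78.852,50.390) → (62.129,49.585) → (40.554,54.683)

[2] `<path>` regular polygon, #000000→engrave S306 F4094: (63.053,74.432) → (104.882,99.573) → (105.740,50.778) → (63.053,74.432) (closed)

[3] `<polygon>` regular polygon, #000000→engrave S306 F4094: (18.325,57.890) → (38.049,47.666) → (27.825,27.942) → (8.101,38.166) → (18.325,57.890) (closed)

[4] `<polygon>` rectangle, #000000→engrave S306 F4094: (10.581,112.314) → (65.770,112.314) → (65.770,83.917) → (10.581,83.917) → (10.581,112.314) (closed)

[5] `<polygon>` closed polygon, #000000→engrave S306 F4094: (120.468,217.455) → (154.681,10.100) → (160.525,82.261) → (120.468,217.455) (closed)

[6] `<polygon>` regular polygon, #000000→engrave S306 F4094: (64.130,55.058) → (60.312,36.645) → (43.536,28.150) → (26.434,35.970) → (21.885,54.216) → (33.315,69.149) → (52.115,69.523) → (64.130,55.058) (closed)

G21
G90
G0 X97.744 Y69.710
M4 S306
G1 X90.724 Y57.098 F4094
G1 X78.852 Y50.390 F4094
G1 X62.129 Y49.585 F4094
G1 X40.554 Y54.683 F4094
M5
G0 X63.053 Y74.432
M4 S306
G1 X104.882 Y99.573 F4094
G1 X105.740 Y50.778 F4094
G1 X63.053 Y74.432 F4094
M5
G0 X18.325 Y57.890
M4 S306
G1 X38.049 Y47.666 F4094
G1 X27.825 Y27.942 F4094
G1 X8.101 Y38.166 F4094
G1 X18.325 Y57.890 F4094
M5
G0 X10.581 Y112.314
M4 S306
G1 X65.770 Y112.314 F4094
G1 X65.770 Y83.917 F4094
G1 X10.581 Y83.917 F4094
G1 X10.581 Y112.314 F4094
M5
G0 X120.468 Y217.455
M4 S306
G1 X154.681 Y10.100 F4094
G1 X160.525 Y82.261 F4094
G1 X120.468 Y217.455 F4094
M5
G0 X64.130 Y55.058
M4 S306
G1 X60.312 Y36.645 F4094
G1 X43.536 Y28.150 F4094
G1 X26.434 Y35.970 F4094
G1 X21.885 Y54.216 F4094
G1 X33.315 Y69.149 F4094
G1 X52.115 Y69.523 F4094
G1 X64.130 Y55.058 F4094
M5
G0 X0.000 Y0.000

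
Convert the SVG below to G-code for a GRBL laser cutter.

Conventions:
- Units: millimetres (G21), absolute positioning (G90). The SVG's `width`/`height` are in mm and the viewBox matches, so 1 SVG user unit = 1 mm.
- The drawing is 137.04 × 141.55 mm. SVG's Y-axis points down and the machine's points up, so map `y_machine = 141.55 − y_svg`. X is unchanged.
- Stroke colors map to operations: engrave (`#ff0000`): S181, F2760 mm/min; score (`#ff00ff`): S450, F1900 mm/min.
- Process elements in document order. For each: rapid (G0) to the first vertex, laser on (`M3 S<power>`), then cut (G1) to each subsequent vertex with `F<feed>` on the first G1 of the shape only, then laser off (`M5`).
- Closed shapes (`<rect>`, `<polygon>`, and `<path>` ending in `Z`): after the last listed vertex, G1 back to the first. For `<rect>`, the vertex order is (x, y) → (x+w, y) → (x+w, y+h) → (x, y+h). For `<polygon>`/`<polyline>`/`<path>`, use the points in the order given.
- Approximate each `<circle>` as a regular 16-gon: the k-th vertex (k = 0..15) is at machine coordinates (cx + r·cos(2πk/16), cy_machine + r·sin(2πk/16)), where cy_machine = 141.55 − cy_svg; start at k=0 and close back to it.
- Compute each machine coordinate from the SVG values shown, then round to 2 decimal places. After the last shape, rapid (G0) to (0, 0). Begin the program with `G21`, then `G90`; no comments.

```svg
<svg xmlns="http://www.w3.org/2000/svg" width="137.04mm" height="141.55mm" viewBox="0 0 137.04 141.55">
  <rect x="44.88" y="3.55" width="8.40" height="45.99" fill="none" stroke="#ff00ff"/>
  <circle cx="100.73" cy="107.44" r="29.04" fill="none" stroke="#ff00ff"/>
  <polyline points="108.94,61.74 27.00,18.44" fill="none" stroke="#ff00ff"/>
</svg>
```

G21
G90
G0 X44.88 Y138.00
M3 S450
G1 X53.28 Y138.00 F1900
G1 X53.28 Y92.01
G1 X44.88 Y92.01
G1 X44.88 Y138.00
M5
G0 X129.77 Y34.11
M3 S450
G1 X127.56 Y45.22 F1900
G1 X121.26 Y54.64
G1 X111.84 Y60.94
G1 X100.73 Y63.15
G1 X89.62 Y60.94
G1 X80.20 Y54.64
G1 X73.90 Y45.22
G1 X71.69 Y34.11
G1 X73.90 Y23.00
G1 X80.20 Y13.58
G1 X89.62 Y7.28
G1 X100.73 Y5.07
G1 X111.84 Y7.28
G1 X121.26 Y13.58
G1 X127.56 Y23.00
G1 X129.77 Y34.11
M5
G0 X108.94 Y79.81
M3 S450
G1 X27.00 Y123.11 F1900
M5
G0 X0.00 Y0.00

Since the viewBox matches the mm dimensions, user units are millimetres directly. The only transform is the Y-flip y_m = 141.55 − y_svg.

Shape 1 is a rectangle drawn with `<rect>`. Its stroke #ff00ff means score at S450, F1900. After flipping Y the toolpath is (44.88,138.00) → (53.28,138.00) → (53.28,92.01) → (44.88,92.01) → (44.88,138.00), returning to the start.

Shape 2 is a circle drawn with `<circle>`. Its stroke #ff00ff means score at S450, F1900. After flipping Y the toolpath is (129.77,34.11) → (127.56,45.22) → (121.26,54.64) → (111.84,60.94) → (100.73,63.15) → (89.62,60.94) → (80.20,54.64) → (73.90,45.22) → (71.69,34.11) → (73.90,23.00) → (80.20,13.58) → (89.62,7.28) → (100.73,5.07) → (111.84,7.28) → (121.26,13.58) → (127.56,23.00) → (129.77,34.11), returning to the start.

Shape 3 is a line segment drawn with `<polyline>`. Its stroke #ff00ff means score at S450, F1900. After flipping Y the toolpath is (108.94,79.81) → (27.00,123.11).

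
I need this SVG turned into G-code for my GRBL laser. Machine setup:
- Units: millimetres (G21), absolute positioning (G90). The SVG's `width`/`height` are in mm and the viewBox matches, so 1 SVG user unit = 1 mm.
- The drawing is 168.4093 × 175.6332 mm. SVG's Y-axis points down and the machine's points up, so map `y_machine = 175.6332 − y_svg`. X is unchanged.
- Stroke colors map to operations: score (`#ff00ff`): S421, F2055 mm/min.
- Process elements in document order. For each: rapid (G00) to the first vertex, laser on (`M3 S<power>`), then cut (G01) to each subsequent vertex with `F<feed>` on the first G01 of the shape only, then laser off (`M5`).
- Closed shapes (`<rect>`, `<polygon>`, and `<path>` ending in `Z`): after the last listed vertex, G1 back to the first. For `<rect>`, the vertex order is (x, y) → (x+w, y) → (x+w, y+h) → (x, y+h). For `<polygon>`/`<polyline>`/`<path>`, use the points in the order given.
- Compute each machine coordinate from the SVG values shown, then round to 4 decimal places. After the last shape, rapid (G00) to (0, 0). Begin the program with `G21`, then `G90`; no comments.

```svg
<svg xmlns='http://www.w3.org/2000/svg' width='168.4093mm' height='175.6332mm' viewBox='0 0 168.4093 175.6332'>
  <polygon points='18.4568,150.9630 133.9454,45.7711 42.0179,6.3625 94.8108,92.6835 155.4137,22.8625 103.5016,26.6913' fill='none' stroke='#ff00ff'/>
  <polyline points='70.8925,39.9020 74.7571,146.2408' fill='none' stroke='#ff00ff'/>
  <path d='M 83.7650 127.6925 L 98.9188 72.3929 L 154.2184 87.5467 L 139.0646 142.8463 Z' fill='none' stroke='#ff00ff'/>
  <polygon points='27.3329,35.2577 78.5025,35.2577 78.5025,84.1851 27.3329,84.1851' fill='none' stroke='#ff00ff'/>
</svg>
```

G21
G90
G00 X18.4568 Y24.6702
M3 S421
G01 X133.9454 Y129.8621 F2055
G01 X42.0179 Y169.2707
G01 X94.8108 Y82.9497
G01 X155.4137 Y152.7707
G01 X103.5016 Y148.9419
G01 X18.4568 Y24.6702
M5
G00 X70.8925 Y135.7312
M3 S421
G01 X74.7571 Y29.3924 F2055
M5
G00 X83.7650 Y47.9407
M3 S421
G01 X98.9188 Y103.2403 F2055
G01 X154.2184 Y88.0865
G01 X139.0646 Y32.7869
G01 X83.7650 Y47.9407
M5
G00 X27.3329 Y140.3755
M3 S421
G01 X78.5025 Y140.3755 F2055
G01 X78.5025 Y91.4481
G01 X27.3329 Y91.4481
G01 X27.3329 Y140.3755
M5
G00 X0.0000 Y0.0000

1 u = 1 mm; y_m = 175.6332 − y.

[1] `<polygon>` closed polygon, #ff00ff→score S421 F2055: (18.4568,24.6702) → (133.9454,129.8621) → (42.0179,169.2707) → (94.8108,82.9497) → (155.4137,152.7707) → (103.5016,148.9419) → (18.4568,24.6702) (closed)

[2] `<polyline>` line segment, #ff00ff→score S421 F2055: (70.8925,135.7312) → (74.7571,29.3924)

[3] `<path>` regular polygon, #ff00ff→score S421 F2055: (83.7650,47.9407) → (98.9188,103.2403) → (154.2184,88.0865) → (139.0646,32.7869) → (83.7650,47.9407) (closed)

[4] `<polygon>` rectangle, #ff00ff→score S421 F2055: (27.3329,140.3755) → (78.5025,140.3755) → (78.5025,91.4481) → (27.3329,91.4481) → (27.3329,140.3755) (closed)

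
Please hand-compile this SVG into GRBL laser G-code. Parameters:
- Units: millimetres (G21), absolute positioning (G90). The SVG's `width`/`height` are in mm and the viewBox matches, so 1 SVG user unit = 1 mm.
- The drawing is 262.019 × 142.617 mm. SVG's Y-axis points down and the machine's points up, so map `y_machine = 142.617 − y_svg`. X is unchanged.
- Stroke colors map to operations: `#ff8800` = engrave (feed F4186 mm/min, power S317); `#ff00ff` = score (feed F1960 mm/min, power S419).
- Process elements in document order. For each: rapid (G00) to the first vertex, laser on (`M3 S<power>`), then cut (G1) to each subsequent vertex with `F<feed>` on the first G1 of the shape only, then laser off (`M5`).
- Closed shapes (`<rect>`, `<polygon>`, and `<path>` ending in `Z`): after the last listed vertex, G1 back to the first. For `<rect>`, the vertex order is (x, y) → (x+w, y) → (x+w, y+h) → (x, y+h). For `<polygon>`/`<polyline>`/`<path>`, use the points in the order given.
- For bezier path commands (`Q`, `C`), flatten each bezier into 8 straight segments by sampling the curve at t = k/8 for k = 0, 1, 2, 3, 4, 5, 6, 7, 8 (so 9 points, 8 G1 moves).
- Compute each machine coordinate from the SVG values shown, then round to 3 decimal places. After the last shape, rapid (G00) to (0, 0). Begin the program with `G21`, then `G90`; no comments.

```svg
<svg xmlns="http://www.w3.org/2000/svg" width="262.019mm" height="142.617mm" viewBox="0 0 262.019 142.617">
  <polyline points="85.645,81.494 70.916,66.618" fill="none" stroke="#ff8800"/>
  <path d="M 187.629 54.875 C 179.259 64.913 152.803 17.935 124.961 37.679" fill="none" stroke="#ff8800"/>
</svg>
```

G21
G90
G00 X85.645 Y61.123
M3 S317
G1 X70.916 Y75.999 F4186
M5
G00 X187.629 Y87.742
M3 S317
G1 X183.675 Y86.409 F4186
G1 X178.221 Y88.971
G1 X171.463 Y93.978
G1 X163.597 Y99.980
G1 X154.818 Y105.527
G1 X145.322 Y109.169
G1 X135.304 Y109.456
G1 X124.961 Y104.938
M5
G00 X0.000 Y0.000

viewBox `0 0 262.019 142.617` with mm width/height → 1 unit = 1 mm. Flip: y_m = 142.617 − y_svg.

**Shape 1** — `<polyline>` line segment, stroke `#ff8800` → engrave (S317, F4186). Machine vertices: (85.645,61.123) → (70.916,75.999). Open path.

**Shape 2** — `<path>` cubic bezier, stroke `#ff8800` → engrave (S317, F4186). Control points (SVG): P0=(187.629,54.875), P1=(179.259,64.913), P2=(152.803,17.935), P3=(124.961,37.679); sampled at t=k/8. Machine vertices: (187.629,87.742) → (183.675,86.409) → (178.221,88.971) → (171.463,93.978) → (163.597,99.980) → (154.818,105.527) → (145.322,109.169) → (135.304,109.456) → (124.961,104.938). Open path.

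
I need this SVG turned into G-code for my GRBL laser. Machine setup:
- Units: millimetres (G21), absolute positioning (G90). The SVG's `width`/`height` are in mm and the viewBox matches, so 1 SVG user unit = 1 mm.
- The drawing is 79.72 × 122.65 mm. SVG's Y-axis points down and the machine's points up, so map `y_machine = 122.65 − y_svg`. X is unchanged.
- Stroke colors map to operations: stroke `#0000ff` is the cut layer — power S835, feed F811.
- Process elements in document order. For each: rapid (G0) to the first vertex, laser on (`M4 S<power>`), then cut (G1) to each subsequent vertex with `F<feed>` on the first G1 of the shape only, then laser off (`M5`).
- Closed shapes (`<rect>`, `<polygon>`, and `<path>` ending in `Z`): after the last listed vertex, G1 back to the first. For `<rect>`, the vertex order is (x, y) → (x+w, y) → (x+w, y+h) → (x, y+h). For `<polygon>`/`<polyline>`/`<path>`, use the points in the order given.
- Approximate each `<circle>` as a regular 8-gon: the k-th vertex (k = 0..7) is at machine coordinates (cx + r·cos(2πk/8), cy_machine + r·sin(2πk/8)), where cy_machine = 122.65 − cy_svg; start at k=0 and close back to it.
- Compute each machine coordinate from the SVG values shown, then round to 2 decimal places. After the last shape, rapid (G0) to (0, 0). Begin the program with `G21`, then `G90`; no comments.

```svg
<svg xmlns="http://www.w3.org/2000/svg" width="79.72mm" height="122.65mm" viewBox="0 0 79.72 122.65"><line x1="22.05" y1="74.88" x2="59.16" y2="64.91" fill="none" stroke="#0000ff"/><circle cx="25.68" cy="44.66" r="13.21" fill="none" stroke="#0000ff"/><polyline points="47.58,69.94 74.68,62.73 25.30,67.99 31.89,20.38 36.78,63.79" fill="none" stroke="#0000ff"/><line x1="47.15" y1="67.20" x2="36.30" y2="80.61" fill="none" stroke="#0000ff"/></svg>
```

viewBox `0 0 79.72 122.65` with mm width/height → 1 unit = 1 mm. Flip: y_m = 122.65 − y_svg.

**Shape 1** — `<line>` line segment, stroke `#0000ff` → cut (S835, F811). Machine vertices: (22.05,47.77) → (59.16,57.74). Open path.

**Shape 2** — `<circle>` circle, stroke `#0000ff` → cut (S835, F811). Machine vertices: (38.89,77.99) → (35.02,87.33) → (25.68,91.20) → (16.34,87.33) → (12.47,77.99) → (16.34,68.65) → (25.68,64.78) → (35.02,68.65) → (38.89,77.99). Closed: final G1 returns to the first vertex.

**Shape 3** — `<polyline>` open polyline, stroke `#0000ff` → cut (S835, F811). Machine vertices: (47.58,52.71) → (74.68,59.92) → (25.30,54.66) → (31.89,102.27) → (36.78,58.86). Open path.

**Shape 4** — `<line>` line segment, stroke `#0000ff` → cut (S835, F811). Machine vertices: (47.15,55.45) → (36.30,42.04). Open path.

G21
G90
G0 X22.05 Y47.77
M4 S835
G1 X59.16 Y57.74 F811
M5
G0 X38.89 Y77.99
M4 S835
G1 X35.02 Y87.33 F811
G1 X25.68 Y91.20
G1 X16.34 Y87.33
G1 X12.47 Y77.99
G1 X16.34 Y68.65
G1 X25.68 Y64.78
G1 X35.02 Y68.65
G1 X38.89 Y77.99
M5
G0 X47.58 Y52.71
M4 S835
G1 X74.68 Y59.92 F811
G1 X25.30 Y54.66
G1 X31.89 Y102.27
G1 X36.78 Y58.86
M5
G0 X47.15 Y55.45
M4 S835
G1 X36.30 Y42.04 F811
M5
G0 X0.00 Y0.00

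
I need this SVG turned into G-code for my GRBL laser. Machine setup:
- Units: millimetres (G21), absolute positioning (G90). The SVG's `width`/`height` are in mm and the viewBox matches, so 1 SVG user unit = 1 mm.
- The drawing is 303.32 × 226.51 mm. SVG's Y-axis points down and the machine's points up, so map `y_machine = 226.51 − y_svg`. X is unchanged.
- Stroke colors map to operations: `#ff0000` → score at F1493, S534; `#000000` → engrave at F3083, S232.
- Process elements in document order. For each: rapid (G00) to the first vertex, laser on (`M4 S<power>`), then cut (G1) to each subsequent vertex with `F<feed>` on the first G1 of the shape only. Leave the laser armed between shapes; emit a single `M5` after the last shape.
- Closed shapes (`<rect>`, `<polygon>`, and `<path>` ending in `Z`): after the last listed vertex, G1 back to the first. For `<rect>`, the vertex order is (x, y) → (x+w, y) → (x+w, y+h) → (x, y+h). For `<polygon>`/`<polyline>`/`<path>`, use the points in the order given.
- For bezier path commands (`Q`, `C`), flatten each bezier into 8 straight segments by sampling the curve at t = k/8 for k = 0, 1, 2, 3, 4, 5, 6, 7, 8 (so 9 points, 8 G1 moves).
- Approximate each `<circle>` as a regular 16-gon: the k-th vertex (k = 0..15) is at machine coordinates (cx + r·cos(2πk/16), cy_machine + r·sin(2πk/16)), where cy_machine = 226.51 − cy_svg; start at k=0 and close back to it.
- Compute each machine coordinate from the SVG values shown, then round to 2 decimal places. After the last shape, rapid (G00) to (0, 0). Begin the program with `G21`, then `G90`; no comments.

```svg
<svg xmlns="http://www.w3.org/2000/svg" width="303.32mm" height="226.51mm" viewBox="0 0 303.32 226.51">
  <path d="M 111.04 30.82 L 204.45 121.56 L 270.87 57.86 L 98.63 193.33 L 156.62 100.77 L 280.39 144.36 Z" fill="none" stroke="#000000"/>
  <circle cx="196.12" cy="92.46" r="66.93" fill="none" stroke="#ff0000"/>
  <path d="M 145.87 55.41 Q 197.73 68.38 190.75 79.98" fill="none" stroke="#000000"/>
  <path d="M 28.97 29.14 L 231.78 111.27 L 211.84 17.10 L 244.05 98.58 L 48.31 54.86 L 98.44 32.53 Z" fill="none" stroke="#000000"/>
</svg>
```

1 u = 1 mm; y_m = 226.51 − y.

[1] `<path>` closed polygon, #000000→engrave S232 F3083: (111.04,195.69) → (204.45,104.95) → (270.87,168.65) → (98.63,33.18) → (156.62,125.74) → (280.39,82.15) → (111.04,195.69) (closed)

[2] `<circle>` circle, #ff0000→score S534 F1493: (263.05,134.05) → (257.96,159.66) → (243.45,181.38) → (221.73,195.89) → (196.12,200.98) → (170.51,195.89) → (148.79,181.38) → (134.28,159.66) → (129.19,134.05) → (134.28,108.44) → (148.79,86.72) → (170.51,72.21) → (196.12,67.12) → (221.73,72.21) → (243.45,86.72) → (257.96,108.44) → (263.05,134.05) (closed)

[3] `<path>` quadratic bezier, #000000→engrave S232 F3083: (145.87,171.10) → (157.92,167.88) → (168.12,164.70) → (176.49,161.57) → (183.02,158.47) → (187.71,155.42) → (190.56,152.42) → (191.58,149.45) → (190.75,146.53)

[4] `<path>` closed polygon, #000000→engrave S232 F3083: (28.97,197.37) → (231.78,115.24) → (211.84,209.41) → (244.05,127.93) → (48.31,171.65) → (98.44,193.98) → (28.97,197.37) (closed)

G21
G90
G00 X111.04 Y195.69
M4 S232
G1 X204.45 Y104.95 F3083
G1 X270.87 Y168.65
G1 X98.63 Y33.18
G1 X156.62 Y125.74
G1 X280.39 Y82.15
G1 X111.04 Y195.69
G00 X263.05 Y134.05
M4 S534
G1 X257.96 Y159.66 F1493
G1 X243.45 Y181.38
G1 X221.73 Y195.89
G1 X196.12 Y200.98
G1 X170.51 Y195.89
G1 X148.79 Y181.38
G1 X134.28 Y159.66
G1 X129.19 Y134.05
G1 X134.28 Y108.44
G1 X148.79 Y86.72
G1 X170.51 Y72.21
G1 X196.12 Y67.12
G1 X221.73 Y72.21
G1 X243.45 Y86.72
G1 X257.96 Y108.44
G1 X263.05 Y134.05
G00 X145.87 Y171.10
M4 S232
G1 X157.92 Y167.88 F3083
G1 X168.12 Y164.70
G1 X176.49 Y161.57
G1 X183.02 Y158.47
G1 X187.71 Y155.42
G1 X190.56 Y152.42
G1 X191.58 Y149.45
G1 X190.75 Y146.53
G00 X28.97 Y197.37
M4 S232
G1 X231.78 Y115.24 F3083
G1 X211.84 Y209.41
G1 X244.05 Y127.93
G1 X48.31 Y171.65
G1 X98.44 Y193.98
G1 X28.97 Y197.37
M5
G00 X0.00 Y0.00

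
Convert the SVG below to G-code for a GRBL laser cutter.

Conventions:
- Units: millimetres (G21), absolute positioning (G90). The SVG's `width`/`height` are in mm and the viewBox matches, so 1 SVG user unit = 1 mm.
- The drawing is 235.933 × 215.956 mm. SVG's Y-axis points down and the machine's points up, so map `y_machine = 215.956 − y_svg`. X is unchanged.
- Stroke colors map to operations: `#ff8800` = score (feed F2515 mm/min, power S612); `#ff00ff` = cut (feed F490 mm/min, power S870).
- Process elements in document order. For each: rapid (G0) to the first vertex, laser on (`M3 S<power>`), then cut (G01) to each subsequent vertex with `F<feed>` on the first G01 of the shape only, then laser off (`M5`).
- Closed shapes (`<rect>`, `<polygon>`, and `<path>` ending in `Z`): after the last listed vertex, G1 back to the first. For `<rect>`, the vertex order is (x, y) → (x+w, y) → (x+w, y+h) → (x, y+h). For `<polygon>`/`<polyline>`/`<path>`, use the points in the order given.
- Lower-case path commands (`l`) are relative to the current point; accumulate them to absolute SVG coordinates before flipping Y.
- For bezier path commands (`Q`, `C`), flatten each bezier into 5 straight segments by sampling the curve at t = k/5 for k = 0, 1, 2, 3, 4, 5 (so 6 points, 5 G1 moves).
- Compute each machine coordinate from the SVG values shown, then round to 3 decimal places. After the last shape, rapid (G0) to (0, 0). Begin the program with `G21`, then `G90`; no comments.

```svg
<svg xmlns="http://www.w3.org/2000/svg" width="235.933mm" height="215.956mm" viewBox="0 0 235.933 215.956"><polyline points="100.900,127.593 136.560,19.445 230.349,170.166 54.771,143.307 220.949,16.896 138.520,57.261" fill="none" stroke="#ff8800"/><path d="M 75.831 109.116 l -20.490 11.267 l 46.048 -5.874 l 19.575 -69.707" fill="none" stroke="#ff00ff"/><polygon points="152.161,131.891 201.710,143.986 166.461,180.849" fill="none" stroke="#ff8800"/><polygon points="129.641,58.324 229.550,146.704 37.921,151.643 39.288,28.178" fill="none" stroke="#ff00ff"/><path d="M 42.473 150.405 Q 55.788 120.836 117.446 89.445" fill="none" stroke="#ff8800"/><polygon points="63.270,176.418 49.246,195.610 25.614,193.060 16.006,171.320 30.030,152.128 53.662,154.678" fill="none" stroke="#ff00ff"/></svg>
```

Since the viewBox matches the mm dimensions, user units are millimetres directly. The only transform is the Y-flip y_m = 215.956 − y_svg.

Shape 1 is a open polyline drawn with `<polyline>`. Its stroke #ff8800 means score at S612, F2515. After flipping Y the toolpath is (100.900,88.363) → (136.560,196.511) → (230.349,45.790) → (54.771,72.649) → (220.949,199.060) → (138.520,158.695).

Shape 2 is a open polyline drawn with `<path>`. Its stroke #ff00ff means cut at S870, F490. After flipping Y the toolpath is (75.831,106.840) → (55.341,95.573) → (101.389,101.447) → (120.964,171.154).

Shape 3 is a regular polygon drawn with `<polygon>`. Its stroke #ff8800 means score at S612, F2515. After flipping Y the toolpath is (152.161,84.065) → (201.710,71.970) → (166.461,35.107) → (152.161,84.065), returning to the start.

Shape 4 is a closed polygon drawn with `<polygon>`. Its stroke #ff00ff means cut at S870, F490. After flipping Y the toolpath is (129.641,157.632) → (229.550,69.252) → (37.921,64.313) → (39.288,187.778) → (129.641,157.632), returning to the start.

Shape 5 is a quadratic bezier drawn with `<path>`. Its stroke #ff8800 means score at S612, F2515. After flipping Y the toolpath is (42.473,65.551) → (49.733,77.451) → (60.860,89.498) → (75.854,101.690) → (94.717,114.027) → (117.446,126.511).

Shape 6 is a regular polygon drawn with `<polygon>`. Its stroke #ff00ff means cut at S870, F490. After flipping Y the toolpath is (63.270,39.538) → (49.246,20.346) → (25.614,22.896) → (16.006,44.636) → (30.030,63.828) → (53.662,61.278) → (63.270,39.538), returning to the start.

G21
G90
G0 X100.900 Y88.363
M3 S612
G01 X136.560 Y196.511 F2515
G01 X230.349 Y45.790
G01 X54.771 Y72.649
G01 X220.949 Y199.060
G01 X138.520 Y158.695
M5
G0 X75.831 Y106.840
M3 S870
G01 X55.341 Y95.573 F490
G01 X101.389 Y101.447
G01 X120.964 Y171.154
M5
G0 X152.161 Y84.065
M3 S612
G01 X201.710 Y71.970 F2515
G01 X166.461 Y35.107
G01 X152.161 Y84.065
M5
G0 X129.641 Y157.632
M3 S870
G01 X229.550 Y69.252 F490
G01 X37.921 Y64.313
G01 X39.288 Y187.778
G01 X129.641 Y157.632
M5
G0 X42.473 Y65.551
M3 S612
G01 X49.733 Y77.451 F2515
G01 X60.860 Y89.498
G01 X75.854 Y101.690
G01 X94.717 Y114.027
G01 X117.446 Y126.511
M5
G0 X63.270 Y39.538
M3 S870
G01 X49.246 Y20.346 F490
G01 X25.614 Y22.896
G01 X16.006 Y44.636
G01 X30.030 Y63.828
G01 X53.662 Y61.278
G01 X63.270 Y39.538
M5
G0 X0.000 Y0.000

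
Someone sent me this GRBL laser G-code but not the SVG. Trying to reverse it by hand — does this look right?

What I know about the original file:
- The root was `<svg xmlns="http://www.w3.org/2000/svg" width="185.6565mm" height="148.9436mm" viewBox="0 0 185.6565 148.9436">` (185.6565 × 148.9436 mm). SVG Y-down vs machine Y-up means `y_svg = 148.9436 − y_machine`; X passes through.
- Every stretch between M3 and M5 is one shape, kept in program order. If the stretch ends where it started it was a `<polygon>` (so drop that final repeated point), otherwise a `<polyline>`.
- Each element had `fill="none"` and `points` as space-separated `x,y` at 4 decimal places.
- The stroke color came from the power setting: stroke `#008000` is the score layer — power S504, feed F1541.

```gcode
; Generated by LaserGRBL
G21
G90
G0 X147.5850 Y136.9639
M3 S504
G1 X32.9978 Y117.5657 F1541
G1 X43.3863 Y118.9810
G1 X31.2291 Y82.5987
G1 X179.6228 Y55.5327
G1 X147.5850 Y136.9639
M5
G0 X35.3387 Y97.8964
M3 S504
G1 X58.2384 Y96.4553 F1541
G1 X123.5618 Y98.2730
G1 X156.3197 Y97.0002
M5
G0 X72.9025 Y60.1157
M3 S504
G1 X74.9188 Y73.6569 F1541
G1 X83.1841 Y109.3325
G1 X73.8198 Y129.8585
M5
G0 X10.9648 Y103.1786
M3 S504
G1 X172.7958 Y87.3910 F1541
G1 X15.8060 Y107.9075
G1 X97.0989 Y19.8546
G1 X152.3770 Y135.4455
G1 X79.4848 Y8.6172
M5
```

Each laser-on run becomes one SVG element. Flip Y back into SVG space with y_svg = 148.9436 − y_machine. Every run uses S504, so all elements get stroke `#008000` (score).

Run 1: The run returns to its start, so emit a `<polygon>` with points (Y-flipped): 147.5850,11.9797 32.9978,31.3779 43.3863,29.9626 31.2291,66.3449 179.6228,93.4109.

Run 2: The run is open, so emit a `<polyline>` with points (Y-flipped): 35.3387,51.0472 58.2384,52.4883 123.5618,50.6706 156.3197,51.9434.

Run 3: The run is open, so emit a `<polyline>` with points (Y-flipped): 72.9025,88.8279 74.9188,75.2867 83.1841,39.6111 73.8198,19.0851.

Run 4: The run is open, so emit a `<polyline>` with points (Y-flipped): 10.9648,45.7650 172.7958,61.5526 15.8060,41.0361 97.0989,129.0890 152.3770,13.4981 79.4848,140.3264.

<svg xmlns="http://www.w3.org/2000/svg" width="185.6565mm" height="148.9436mm" viewBox="0 0 185.6565 148.9436">
  <polygon points="147.5850,11.9797 32.9978,31.3779 43.3863,29.9626 31.2291,66.3449 179.6228,93.4109" fill="none" stroke="#008000"/>
  <polyline points="35.3387,51.0472 58.2384,52.4883 123.5618,50.6706 156.3197,51.9434" fill="none" stroke="#008000"/>
  <polyline points="72.9025,88.8279 74.9188,75.2867 83.1841,39.6111 73.8198,19.0851" fill="none" stroke="#008000"/>
  <polyline points="10.9648,45.7650 172.7958,61.5526 15.8060,41.0361 97.0989,129.0890 152.3770,13.4981 79.4848,140.3264" fill="none" stroke="#008000"/>
</svg>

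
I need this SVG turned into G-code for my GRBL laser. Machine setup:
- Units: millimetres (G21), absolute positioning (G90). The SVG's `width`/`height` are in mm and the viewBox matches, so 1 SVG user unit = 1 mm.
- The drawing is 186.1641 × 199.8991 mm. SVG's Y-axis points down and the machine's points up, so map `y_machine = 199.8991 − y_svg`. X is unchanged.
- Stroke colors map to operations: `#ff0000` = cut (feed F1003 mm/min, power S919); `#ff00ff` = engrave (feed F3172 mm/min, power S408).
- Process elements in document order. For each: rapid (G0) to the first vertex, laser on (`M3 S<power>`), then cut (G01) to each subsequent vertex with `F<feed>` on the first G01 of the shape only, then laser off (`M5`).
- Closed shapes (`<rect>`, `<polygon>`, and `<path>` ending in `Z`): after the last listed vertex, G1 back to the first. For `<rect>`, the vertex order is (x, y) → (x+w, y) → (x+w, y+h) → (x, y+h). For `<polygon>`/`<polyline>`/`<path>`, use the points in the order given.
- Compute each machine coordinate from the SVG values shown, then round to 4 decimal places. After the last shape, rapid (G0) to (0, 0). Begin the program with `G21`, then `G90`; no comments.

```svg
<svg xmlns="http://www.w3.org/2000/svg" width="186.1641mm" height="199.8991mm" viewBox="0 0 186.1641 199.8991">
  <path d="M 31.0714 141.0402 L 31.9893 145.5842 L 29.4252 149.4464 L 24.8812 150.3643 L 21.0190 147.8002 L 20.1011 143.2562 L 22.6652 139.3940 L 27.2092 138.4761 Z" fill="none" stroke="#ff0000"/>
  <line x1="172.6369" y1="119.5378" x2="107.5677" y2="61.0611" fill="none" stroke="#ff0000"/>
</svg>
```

G21
G90
G0 X31.0714 Y58.8589
M3 S919
G01 X31.9893 Y54.3149 F1003
G01 X29.4252 Y50.4527
G01 X24.8812 Y49.5348
G01 X21.0190 Y52.0989
G01 X20.1011 Y56.6429
G01 X22.6652 Y60.5051
G01 X27.2092 Y61.4230
G01 X31.0714 Y58.8589
M5
G0 X172.6369 Y80.3613
M3 S919
G01 X107.5677 Y138.8380 F1003
M5
G0 X0.0000 Y0.0000

1 u = 1 mm; y_m = 199.8991 − y.

[1] `<path>` regular polygon, #ff0000→cut S919 F1003: (31.0714,58.8589) → (31.9893,54.3149) → (29.4252,50.4527) → (24.8812,49.5348) → (21.0190,52.0989) → (20.1011,56.6429) → (22.6652,60.5051) → (27.2092,61.4230) → (31.0714,58.8589) (closed)

[2] `<line>` line segment, #ff0000→cut S919 F1003: (172.6369,80.3613) → (107.5677,138.8380)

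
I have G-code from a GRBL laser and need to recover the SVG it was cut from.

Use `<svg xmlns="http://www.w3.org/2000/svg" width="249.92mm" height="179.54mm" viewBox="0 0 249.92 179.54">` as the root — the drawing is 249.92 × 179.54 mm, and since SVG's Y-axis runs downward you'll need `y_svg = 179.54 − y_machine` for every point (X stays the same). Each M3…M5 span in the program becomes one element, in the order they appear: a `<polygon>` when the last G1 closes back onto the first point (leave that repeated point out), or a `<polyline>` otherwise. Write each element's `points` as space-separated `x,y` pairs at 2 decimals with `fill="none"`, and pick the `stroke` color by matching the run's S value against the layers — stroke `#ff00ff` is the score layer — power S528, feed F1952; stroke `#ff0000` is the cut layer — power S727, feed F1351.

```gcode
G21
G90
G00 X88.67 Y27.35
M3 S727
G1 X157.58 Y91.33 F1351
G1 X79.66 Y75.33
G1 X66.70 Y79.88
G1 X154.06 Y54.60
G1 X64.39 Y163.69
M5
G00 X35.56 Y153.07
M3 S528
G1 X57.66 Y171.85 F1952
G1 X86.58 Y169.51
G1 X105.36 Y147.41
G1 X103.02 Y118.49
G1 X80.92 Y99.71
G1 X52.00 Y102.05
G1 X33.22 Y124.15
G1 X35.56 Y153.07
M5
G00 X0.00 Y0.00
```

Each laser-on run becomes one SVG element. Flip Y back into SVG space with y_svg = 179.54 − y_machine.

Run 1: the run's S727 means `#ff0000` (cut). The run is open, so emit a `<polyline>` with points (Y-flipped): 88.67,152.19 157.58,88.21 79.66,104.21 66.70,99.66 154.06,124.94 64.39,15.85.

Run 2: the run's S528 means `#ff00ff` (score). The run returns to its start, so emit a `<polygon>` with points (Y-flipped): 35.56,26.47 57.66,7.69 86.58,10.03 105.36,32.13 103.02,61.05 80.92,79.83 52.00,77.49 33.22,55.39.

<svg xmlns="http://www.w3.org/2000/svg" width="249.92mm" height="179.54mm" viewBox="0 0 249.92 179.54">
  <polyline points="88.67,152.19 157.58,88.21 79.66,104.21 66.70,99.66 154.06,124.94 64.39,15.85" fill="none" stroke="#ff0000"/>
  <polygon points="35.56,26.47 57.66,7.69 86.58,10.03 105.36,32.13 103.02,61.05 80.92,79.83 52.00,77.49 33.22,55.39" fill="none" stroke="#ff00ff"/>
</svg>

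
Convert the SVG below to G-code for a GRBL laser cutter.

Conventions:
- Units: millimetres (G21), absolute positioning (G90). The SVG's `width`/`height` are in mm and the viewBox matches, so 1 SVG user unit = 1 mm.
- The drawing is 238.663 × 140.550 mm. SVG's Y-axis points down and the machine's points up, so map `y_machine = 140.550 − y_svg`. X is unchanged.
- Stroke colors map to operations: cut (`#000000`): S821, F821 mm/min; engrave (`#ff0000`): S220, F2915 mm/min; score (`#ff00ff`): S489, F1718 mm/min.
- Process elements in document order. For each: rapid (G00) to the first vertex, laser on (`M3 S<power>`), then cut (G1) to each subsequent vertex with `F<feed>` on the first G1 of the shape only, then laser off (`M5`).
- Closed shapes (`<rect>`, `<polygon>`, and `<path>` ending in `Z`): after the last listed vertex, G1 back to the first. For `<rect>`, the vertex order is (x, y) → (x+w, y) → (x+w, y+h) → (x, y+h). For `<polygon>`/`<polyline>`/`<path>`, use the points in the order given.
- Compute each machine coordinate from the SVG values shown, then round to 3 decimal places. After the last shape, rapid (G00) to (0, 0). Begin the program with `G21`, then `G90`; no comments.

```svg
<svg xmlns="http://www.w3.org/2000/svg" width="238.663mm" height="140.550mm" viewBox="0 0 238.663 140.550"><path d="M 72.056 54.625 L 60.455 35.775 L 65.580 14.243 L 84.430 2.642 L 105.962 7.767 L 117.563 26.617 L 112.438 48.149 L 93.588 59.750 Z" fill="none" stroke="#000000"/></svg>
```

G21
G90
G00 X72.056 Y85.925
M3 S821
G1 X60.455 Y104.775 F821
G1 X65.580 Y126.307
G1 X84.430 Y137.908
G1 X105.962 Y132.783
G1 X117.563 Y113.933
G1 X112.438 Y92.401
G1 X93.588 Y80.800
G1 X72.056 Y85.925
M5
G00 X0.000 Y0.000

Since the viewBox matches the mm dimensions, user units are millimetres directly. The only transform is the Y-flip y_m = 140.550 − y_svg.

Shape 1 is a regular polygon drawn with `<path>`. Its stroke #000000 means cut at S821, F821. After flipping Y the toolpath is (72.056,85.925) → (60.455,104.775) → (65.580,126.307) → (84.430,137.908) → (105.962,132.783) → (117.563,113.933) → (112.438,92.401) → (93.588,80.800) → (72.056,85.925), returning to the start.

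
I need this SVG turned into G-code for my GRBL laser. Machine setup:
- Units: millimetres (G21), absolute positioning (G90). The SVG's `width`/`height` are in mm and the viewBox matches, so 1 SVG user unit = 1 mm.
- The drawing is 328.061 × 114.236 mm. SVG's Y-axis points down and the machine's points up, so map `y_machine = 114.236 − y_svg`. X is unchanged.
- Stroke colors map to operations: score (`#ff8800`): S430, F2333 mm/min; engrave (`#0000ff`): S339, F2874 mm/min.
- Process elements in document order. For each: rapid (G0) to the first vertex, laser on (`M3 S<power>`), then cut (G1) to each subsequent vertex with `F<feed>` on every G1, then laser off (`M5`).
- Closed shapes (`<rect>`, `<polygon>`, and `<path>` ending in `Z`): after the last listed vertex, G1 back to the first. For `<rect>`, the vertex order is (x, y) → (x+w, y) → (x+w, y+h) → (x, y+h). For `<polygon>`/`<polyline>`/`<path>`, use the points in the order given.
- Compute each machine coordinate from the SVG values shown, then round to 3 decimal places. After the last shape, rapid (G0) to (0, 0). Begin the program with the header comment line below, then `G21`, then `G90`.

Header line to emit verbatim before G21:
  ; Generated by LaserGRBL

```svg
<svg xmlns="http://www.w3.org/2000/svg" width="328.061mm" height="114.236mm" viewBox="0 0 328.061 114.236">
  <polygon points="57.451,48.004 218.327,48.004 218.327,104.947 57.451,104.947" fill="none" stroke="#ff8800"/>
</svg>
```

viewBox `0 0 328.061 114.236` with mm width/height → 1 unit = 1 mm. Flip: y_m = 114.236 − y_svg.

**Shape 1** — `<polygon>` rectangle, stroke `#ff8800` → score (S430, F2333). Machine vertices: (57.451,66.232) → (218.327,66.232) → (218.327,9.289) → (57.451,9.289) → (57.451,66.232). Closed: final G1 returns to the first vertex.

; Generated by LaserGRBL
G21
G90
G0 X57.451 Y66.232
M3 S430
G1 X218.327 Y66.232 F2333
G1 X218.327 Y9.289 F2333
G1 X57.451 Y9.289 F2333
G1 X57.451 Y66.232 F2333
M5
G0 X0.000 Y0.000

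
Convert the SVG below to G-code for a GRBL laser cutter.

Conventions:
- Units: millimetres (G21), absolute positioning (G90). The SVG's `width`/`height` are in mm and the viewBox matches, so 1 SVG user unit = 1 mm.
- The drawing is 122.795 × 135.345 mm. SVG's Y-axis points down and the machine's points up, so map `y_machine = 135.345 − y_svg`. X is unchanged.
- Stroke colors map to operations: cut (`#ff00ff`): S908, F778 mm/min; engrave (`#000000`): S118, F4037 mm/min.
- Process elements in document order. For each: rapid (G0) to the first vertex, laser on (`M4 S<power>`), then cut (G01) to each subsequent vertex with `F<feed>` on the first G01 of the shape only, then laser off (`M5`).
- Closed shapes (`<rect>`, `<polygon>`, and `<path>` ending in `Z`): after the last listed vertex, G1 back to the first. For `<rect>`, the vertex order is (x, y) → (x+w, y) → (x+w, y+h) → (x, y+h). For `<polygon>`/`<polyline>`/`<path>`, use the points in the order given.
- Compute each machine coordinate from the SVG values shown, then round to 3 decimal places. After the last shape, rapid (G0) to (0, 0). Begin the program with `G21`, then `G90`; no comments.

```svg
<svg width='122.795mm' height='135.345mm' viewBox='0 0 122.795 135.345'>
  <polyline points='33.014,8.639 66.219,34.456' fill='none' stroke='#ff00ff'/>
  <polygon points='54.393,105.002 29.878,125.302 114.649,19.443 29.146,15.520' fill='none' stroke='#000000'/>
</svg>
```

G21
G90
G0 X33.014 Y126.706
M4 S908
G01 X66.219 Y100.889 F778
M5
G0 X54.393 Y30.343
M4 S118
G01 X29.878 Y10.043 F4037
G01 X114.649 Y115.902
G01 X29.146 Y119.825
G01 X54.393 Y30.343
M5
G0 X0.000 Y0.000

1 u = 1 mm; y_m = 135.345 − y.

[1] `<polyline>` line segment, #ff00ff→cut S908 F778: (33.014,126.706) → (66.219,100.889)

[2] `<polygon>` closed polygon, #000000→engrave S118 F4037: (54.393,30.343) → (29.878,10.043) → (114.649,115.902) → (29.146,119.825) → (54.393,30.343) (closed)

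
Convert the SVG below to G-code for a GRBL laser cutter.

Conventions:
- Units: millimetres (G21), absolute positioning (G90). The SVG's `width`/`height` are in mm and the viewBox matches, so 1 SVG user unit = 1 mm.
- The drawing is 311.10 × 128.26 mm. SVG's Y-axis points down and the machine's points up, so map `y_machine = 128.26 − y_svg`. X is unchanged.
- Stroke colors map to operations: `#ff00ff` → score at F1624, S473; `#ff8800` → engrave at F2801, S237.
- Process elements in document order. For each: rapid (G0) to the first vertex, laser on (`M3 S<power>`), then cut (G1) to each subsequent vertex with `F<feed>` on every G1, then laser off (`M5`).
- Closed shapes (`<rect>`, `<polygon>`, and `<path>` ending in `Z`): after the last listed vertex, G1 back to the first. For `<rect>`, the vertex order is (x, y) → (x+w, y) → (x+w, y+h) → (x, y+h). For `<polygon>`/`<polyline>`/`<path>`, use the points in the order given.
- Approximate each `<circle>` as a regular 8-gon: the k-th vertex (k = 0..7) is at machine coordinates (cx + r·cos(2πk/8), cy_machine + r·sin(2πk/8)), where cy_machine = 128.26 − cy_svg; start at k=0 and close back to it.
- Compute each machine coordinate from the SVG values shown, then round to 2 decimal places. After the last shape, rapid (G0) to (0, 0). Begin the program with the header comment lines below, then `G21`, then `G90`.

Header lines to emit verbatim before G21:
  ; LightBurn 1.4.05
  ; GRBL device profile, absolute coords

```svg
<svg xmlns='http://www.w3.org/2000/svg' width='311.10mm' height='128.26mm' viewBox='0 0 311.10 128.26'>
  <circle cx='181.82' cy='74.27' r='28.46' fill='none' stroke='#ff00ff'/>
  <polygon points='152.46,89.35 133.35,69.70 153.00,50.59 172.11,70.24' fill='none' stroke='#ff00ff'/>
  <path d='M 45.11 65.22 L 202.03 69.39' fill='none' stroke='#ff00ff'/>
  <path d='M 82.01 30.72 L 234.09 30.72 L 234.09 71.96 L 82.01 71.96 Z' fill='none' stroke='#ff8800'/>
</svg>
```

; LightBurn 1.4.05
; GRBL device profile, absolute coords
G21
G90
G0 X210.28 Y53.99
M3 S473
G1 X201.94 Y74.11 F1624
G1 X181.82 Y82.45 F1624
G1 X161.70 Y74.11 F1624
G1 X153.36 Y53.99 F1624
G1 X161.70 Y33.87 F1624
G1 X181.82 Y25.53 F1624
G1 X201.94 Y33.87 F1624
G1 X210.28 Y53.99 F1624
M5
G0 X152.46 Y38.91
M3 S473
G1 X133.35 Y58.56 F1624
G1 X153.00 Y77.67 F1624
G1 X172.11 Y58.02 F1624
G1 X152.46 Y38.91 F1624
M5
G0 X45.11 Y63.04
M3 S473
G1 X202.03 Y58.87 F1624
M5
G0 X82.01 Y97.54
M3 S237
G1 X234.09 Y97.54 F2801
G1 X234.09 Y56.30 F2801
G1 X82.01 Y56.30 F2801
G1 X82.01 Y97.54 F2801
M5
G0 X0.00 Y0.00

Since the viewBox matches the mm dimensions, user units are millimetres directly. The only transform is the Y-flip y_m = 128.26 − y_svg.

Shape 1 is a circle drawn with `<circle>`. Its stroke #ff00ff means score at S473, F1624. After flipping Y the toolpath is (210.28,53.99) → (201.94,74.11) → (181.82,82.45) → (161.70,74.11) → (153.36,53.99) → (161.70,33.87) → (181.82,25.53) → (201.94,33.87) → (210.28,53.99), returning to the start.

Shape 2 is a regular polygon drawn with `<polygon>`. Its stroke #ff00ff means score at S473, F1624. After flipping Y the toolpath is (152.46,38.91) → (133.35,58.56) → (153.00,77.67) → (172.11,58.02) → (152.46,38.91), returning to the start.

Shape 3 is a line segment drawn with `<path>`. Its stroke #ff00ff means score at S473, F1624. After flipping Y the toolpath is (45.11,63.04) → (202.03,58.87).

Shape 4 is a rectangle drawn with `<path>`. Its stroke #ff8800 means engrave at S237, F2801. After flipping Y the toolpath is (82.01,97.54) → (234.09,97.54) → (234.09,56.30) → (82.01,56.30) → (82.01,97.54), returning to the start.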